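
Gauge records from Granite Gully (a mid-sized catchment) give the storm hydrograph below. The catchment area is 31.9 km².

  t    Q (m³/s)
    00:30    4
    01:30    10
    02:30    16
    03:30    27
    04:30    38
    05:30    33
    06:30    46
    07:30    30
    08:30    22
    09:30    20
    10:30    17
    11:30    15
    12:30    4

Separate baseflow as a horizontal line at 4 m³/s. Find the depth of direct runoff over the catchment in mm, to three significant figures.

d ≈ 26.0 mm

Direct runoff: 0.0, 6.0, 12.0, 23.0, 34.0, 29.0, 42.0, 26.0, 18.0, 16.0, 13.0, 11.0, 0.0 m³/s; ΣQ_DR = 230.0 m³/s.
V = ΣQ_DR · Δt = 230.0 × 3600 s = 8.280 × 10^5 m³.
Over A = 31.9 km², depth = V / A = 26.0 mm.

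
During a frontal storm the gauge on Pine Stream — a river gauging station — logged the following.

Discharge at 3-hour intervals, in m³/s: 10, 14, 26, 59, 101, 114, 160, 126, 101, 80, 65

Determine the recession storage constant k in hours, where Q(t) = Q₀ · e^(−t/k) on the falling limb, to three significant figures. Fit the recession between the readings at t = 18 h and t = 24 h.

k ≈ 13.0 h

On the falling limb, Q drops from 160 to 101 m³/s between t = 18 h and t = 24 h (Δt = 6 h).
k = −Δt / ln(Q₂/Q₁) = −6 / ln(101/160) = 13.0 h.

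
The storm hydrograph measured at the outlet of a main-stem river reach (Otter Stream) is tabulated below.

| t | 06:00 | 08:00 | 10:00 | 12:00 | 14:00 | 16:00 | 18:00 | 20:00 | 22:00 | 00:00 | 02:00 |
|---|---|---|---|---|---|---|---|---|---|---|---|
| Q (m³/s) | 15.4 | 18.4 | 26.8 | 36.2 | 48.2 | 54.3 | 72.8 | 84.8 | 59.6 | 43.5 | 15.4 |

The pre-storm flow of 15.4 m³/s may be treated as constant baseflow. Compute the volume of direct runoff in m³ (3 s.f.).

Direct-runoff ordinates (Q − Q_b): 0.0, 3.0, 11.4, 20.8, 32.8, 38.9, 57.4, 69.4, 44.2, 28.1, 0.0 m³/s.
ΣQ_DR = 306.0 m³/s.
With Δt = 2 h = 7200 s, V = ΣQ_DR · Δt = 306.0 × 7200 = 2.20 × 10^6 m³.

V ≈ 2.20 × 10^6 m³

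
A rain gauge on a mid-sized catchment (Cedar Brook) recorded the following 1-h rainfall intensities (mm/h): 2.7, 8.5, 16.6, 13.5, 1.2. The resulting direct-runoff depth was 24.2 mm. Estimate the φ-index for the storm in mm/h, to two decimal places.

Only the 3 blocks with intensity above φ contribute runoff: 8.5, 16.6, 13.5 mm/h.
Σ(I−φ)·Δt = d  ⇒  (8.5+16.6+13.5 − 3φ)·1 = 24.2
φ = (38.60 − 24.2/1) / 3 = 4.80 mm/h.

φ ≈ 4.80 mm/h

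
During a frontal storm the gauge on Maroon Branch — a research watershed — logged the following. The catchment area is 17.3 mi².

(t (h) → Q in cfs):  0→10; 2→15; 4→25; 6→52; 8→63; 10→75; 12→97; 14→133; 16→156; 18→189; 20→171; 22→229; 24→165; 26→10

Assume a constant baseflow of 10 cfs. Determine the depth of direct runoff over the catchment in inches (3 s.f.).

d ≈ 0.224 in

Direct runoff: 0.0, 5.0, 15.0, 42.0, 53.0, 65.0, 87.0, 123.0, 146.0, 179.0, 161.0, 219.0, 155.0, 0.0 cfs; ΣQ_DR = 1250 cfs.
V = ΣQ_DR · Δt = 1250 × 7200 s = 9.000 × 10^6 ft³.
Over A = 17.3 mi², depth = V / A = 0.224 in.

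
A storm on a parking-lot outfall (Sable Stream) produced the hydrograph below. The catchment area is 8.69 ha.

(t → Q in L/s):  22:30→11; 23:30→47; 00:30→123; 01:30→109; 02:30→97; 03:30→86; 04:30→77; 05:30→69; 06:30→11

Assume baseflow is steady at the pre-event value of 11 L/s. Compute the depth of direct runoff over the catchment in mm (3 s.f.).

Direct runoff: 0.0, 36.0, 112.0, 98.0, 86.0, 75.0, 66.0, 58.0, 0.0 L/s; ΣQ_DR = 531.0 L/s.
V = ΣQ_DR · Δt = 531.0 × 3600 s = 1.912 × 10^6 L.
Over A = 8.69 ha, depth = V / A = 22.0 mm.

d ≈ 22.0 mm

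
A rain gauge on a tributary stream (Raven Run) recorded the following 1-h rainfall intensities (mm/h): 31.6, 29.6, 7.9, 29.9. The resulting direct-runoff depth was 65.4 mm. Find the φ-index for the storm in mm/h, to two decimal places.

Only the 3 blocks with intensity above φ contribute runoff: 31.6, 29.6, 29.9 mm/h.
Σ(I−φ)·Δt = d  ⇒  (31.6+29.6+29.9 − 3φ)·1 = 65.4
φ = (91.10 − 65.4/1) / 3 = 8.57 mm/h.

φ ≈ 8.57 mm/h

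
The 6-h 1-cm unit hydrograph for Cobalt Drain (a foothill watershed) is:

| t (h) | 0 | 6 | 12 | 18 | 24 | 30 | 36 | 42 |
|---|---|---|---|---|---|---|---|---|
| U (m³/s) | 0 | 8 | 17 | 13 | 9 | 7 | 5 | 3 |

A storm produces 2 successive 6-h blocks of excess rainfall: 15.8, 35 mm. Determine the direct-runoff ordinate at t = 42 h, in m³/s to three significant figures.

Q ≈ 22.2 m³/s

By discrete convolution, Q_j = Σ (P_i / 10 mm) · U_{j−i}.
At t = 42 h (j=7): Q = (15.8/10)·3 + (35/10)·5 = 22.2 m³/s.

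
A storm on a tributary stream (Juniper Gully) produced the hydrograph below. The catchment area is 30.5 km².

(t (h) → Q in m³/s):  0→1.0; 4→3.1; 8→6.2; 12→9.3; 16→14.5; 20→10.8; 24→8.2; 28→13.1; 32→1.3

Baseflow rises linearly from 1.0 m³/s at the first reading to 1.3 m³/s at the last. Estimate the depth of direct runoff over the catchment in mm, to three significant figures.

Direct runoff: 0.00, 2.06, 5.12, 8.19, 13.35, 9.61, 6.97, 11.84, 0.00 m³/s; ΣQ_DR = 57.15 m³/s.
V = ΣQ_DR · Δt = 57.15 × 14400 s = 8.230 × 10^5 m³.
Over A = 30.5 km², depth = V / A = 27.0 mm.

d ≈ 27.0 mm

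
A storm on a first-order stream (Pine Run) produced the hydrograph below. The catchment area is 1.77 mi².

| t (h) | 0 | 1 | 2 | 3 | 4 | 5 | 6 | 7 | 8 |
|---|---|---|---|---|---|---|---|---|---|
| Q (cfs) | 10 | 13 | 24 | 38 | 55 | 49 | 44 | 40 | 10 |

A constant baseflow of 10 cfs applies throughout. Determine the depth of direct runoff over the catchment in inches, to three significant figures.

Direct runoff: 0.0, 3.0, 14.0, 28.0, 45.0, 39.0, 34.0, 30.0, 0.0 cfs; ΣQ_DR = 193.0 cfs.
V = ΣQ_DR · Δt = 193.0 × 3600 s = 6.948 × 10^5 ft³.
Over A = 1.77 mi², depth = V / A = 0.169 in.

d ≈ 0.169 in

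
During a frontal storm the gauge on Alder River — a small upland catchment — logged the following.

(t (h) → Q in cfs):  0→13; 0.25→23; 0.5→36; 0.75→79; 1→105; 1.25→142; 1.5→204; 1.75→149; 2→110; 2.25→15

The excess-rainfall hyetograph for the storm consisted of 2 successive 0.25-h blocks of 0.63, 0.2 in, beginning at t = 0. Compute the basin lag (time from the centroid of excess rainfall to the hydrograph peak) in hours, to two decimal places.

Centroid of excess rainfall: t_c = Σ P_i·t̄_i / ΣP_i = 0.1852 h (block centres at 0.125, 0.375 h).
Hydrograph peak occurs at t = 1.5 h, so basin lag t_L = 1.5 − 0.1852 = 1.31 h.

t_L ≈ 1.31 h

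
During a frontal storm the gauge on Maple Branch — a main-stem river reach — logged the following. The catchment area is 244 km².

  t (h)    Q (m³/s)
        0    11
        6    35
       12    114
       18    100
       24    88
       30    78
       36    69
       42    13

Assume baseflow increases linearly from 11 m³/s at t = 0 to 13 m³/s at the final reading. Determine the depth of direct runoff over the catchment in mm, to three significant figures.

d ≈ 36.5 mm

Direct runoff: 0.00, 23.71, 102.43, 88.14, 75.86, 65.57, 56.29, 0.00 m³/s; ΣQ_DR = 412.0 m³/s.
V = ΣQ_DR · Δt = 412.0 × 21600 s = 8.899 × 10^6 m³.
Over A = 244 km², depth = V / A = 36.5 mm.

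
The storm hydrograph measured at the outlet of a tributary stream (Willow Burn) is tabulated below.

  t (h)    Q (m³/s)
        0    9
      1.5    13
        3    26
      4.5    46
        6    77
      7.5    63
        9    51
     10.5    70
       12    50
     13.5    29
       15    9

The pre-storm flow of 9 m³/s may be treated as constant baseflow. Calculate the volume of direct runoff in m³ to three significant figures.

Direct-runoff ordinates (Q − Q_b): 0.0, 4.0, 17.0, 37.0, 68.0, 54.0, 42.0, 61.0, 41.0, 20.0, 0.0 m³/s.
ΣQ_DR = 344.0 m³/s.
With Δt = 1.5 h = 5400 s, V = ΣQ_DR · Δt = 344.0 × 5400 = 1.86 × 10^6 m³.

V ≈ 1.86 × 10^6 m³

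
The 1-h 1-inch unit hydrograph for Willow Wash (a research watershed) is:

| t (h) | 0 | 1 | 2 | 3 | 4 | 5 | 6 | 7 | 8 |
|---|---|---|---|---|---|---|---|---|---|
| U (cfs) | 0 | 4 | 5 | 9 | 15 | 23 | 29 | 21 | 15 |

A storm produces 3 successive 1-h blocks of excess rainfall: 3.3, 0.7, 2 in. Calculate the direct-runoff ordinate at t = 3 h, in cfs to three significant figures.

Q ≈ 41.2 cfs

By discrete convolution, Q_j = Σ (P_i / 1 in) · U_{j−i}.
At t = 3 h (j=3): Q = (3.3/1)·9 + (0.7/1)·5 + (2/1)·4 = 41.2 cfs.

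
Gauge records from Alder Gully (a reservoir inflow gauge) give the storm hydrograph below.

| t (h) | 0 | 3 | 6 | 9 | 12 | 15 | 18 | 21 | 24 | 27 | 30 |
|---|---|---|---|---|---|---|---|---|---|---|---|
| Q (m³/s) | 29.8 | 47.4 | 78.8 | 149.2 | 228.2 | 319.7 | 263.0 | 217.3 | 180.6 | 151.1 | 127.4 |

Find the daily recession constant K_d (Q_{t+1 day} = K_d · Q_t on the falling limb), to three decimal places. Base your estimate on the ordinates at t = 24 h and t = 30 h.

Between t = 24 h and t = 30 h the flow falls from 180.6 to 127.4 m³/s over 2×3 h = 6 h.
Per-interval ratio K = (127.4/180.6)^(1/2) = 0.8399; K_d = K^(24/3) = 0.248.

K_d ≈ 0.248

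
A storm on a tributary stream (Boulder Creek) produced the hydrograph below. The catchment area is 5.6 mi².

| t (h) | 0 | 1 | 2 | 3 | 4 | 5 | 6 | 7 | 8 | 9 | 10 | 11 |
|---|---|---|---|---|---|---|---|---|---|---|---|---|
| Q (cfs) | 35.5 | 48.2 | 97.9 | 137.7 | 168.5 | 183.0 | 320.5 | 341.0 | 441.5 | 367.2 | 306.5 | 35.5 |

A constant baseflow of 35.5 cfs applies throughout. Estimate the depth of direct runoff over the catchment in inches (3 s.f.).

d ≈ 0.569 in

Direct runoff: 0.0, 12.7, 62.4, 102.2, 133.0, 147.5, 285.0, 305.5, 406.0, 331.7, 271.0, 0.0 cfs; ΣQ_DR = 2057 cfs.
V = ΣQ_DR · Δt = 2057 × 3600 s = 7.405 × 10^6 ft³.
Over A = 5.6 mi², depth = V / A = 0.569 in.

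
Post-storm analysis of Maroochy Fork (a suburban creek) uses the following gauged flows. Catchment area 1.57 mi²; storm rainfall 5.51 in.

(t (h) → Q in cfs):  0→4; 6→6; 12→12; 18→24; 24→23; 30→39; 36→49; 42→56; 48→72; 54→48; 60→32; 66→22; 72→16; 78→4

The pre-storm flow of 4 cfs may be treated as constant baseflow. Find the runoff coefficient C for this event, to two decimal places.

C ≈ 0.38

ΣQ_DR = 351.0 cfs; V = ΣQ_DR·Δt = 7.582 × 10^6 ft³.
Runoff depth d = V / A = 2.079 in.
C = d / P = 2.079 / 5.51 = 0.38.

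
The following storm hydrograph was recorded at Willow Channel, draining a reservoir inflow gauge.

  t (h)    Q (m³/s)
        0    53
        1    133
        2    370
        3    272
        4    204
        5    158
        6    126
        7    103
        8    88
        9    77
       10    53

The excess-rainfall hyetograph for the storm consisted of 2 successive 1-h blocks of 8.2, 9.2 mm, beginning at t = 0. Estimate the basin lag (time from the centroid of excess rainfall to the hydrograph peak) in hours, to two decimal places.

Centroid of excess rainfall: t_c = Σ P_i·t̄_i / ΣP_i = 1.0287 h (block centres at 0.5, 1.5 h).
Hydrograph peak occurs at t = 2 h, so basin lag t_L = 2 − 1.0287 = 0.97 h.

t_L ≈ 0.97 h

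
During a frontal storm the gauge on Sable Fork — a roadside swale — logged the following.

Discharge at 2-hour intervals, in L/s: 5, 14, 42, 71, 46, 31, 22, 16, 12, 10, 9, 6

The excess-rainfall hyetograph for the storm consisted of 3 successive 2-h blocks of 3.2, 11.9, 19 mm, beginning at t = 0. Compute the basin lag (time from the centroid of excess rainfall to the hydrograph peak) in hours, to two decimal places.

t_L ≈ 2.07 h

Centroid of excess rainfall: t_c = Σ P_i·t̄_i / ΣP_i = 3.9267 h (block centres at 1, 3, 5 h).
Hydrograph peak occurs at t = 6 h, so basin lag t_L = 6 − 3.9267 = 2.07 h.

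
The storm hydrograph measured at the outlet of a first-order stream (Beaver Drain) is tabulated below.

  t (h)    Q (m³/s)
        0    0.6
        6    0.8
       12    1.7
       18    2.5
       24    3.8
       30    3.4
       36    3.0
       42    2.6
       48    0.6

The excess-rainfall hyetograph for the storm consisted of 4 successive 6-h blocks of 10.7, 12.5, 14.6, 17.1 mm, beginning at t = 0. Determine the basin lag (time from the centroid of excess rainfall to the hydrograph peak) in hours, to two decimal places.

Centroid of excess rainfall: t_c = Σ P_i·t̄_i / ΣP_i = 13.1639 h (block centres at 3, 9, 15, 21 h).
Hydrograph peak occurs at t = 24 h, so basin lag t_L = 24 − 13.1639 = 10.84 h.

t_L ≈ 10.84 h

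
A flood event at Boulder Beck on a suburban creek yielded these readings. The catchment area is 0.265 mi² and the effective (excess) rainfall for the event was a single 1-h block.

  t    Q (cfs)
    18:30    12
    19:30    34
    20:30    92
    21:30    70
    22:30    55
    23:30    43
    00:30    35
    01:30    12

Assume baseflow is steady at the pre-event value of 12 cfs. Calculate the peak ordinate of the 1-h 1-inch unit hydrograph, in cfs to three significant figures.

U_p ≈ 53.2 cfs

Direct runoff: 0.0, 22.0, 80.0, 58.0, 43.0, 31.0, 23.0, 0.0 cfs; ΣQ_DR = 257.0 cfs, peak = 80.0 cfs.
Runoff depth d = ΣQ_DR·Δt / A = 257.0 × 3600 / (0.265 mi²) = 1.503 in.
The 1-inch UH is the DRH scaled by (1 in)/d, so U_p = 80.0 × 1/1.503 = 53.2 cfs.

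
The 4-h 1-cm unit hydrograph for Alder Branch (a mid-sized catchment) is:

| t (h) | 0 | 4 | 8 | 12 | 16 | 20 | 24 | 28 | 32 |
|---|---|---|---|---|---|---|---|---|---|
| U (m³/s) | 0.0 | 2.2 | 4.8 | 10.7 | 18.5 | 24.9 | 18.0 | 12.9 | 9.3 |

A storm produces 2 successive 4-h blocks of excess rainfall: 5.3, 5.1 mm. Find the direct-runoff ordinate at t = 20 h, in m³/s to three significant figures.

By discrete convolution, Q_j = Σ (P_i / 10 mm) · U_{j−i}.
At t = 20 h (j=5): Q = (5.3/10)·24.9 + (5.1/10)·18.5 = 22.6 m³/s.

Q ≈ 22.6 m³/s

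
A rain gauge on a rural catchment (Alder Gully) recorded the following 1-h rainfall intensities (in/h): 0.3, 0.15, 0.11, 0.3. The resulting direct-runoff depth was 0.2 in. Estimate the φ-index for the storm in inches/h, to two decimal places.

φ ≈ 0.20 in/h

Only the 2 blocks with intensity above φ contribute runoff: 0.3, 0.3 in/h.
Σ(I−φ)·Δt = d  ⇒  (0.3+0.3 − 2φ)·1 = 0.2
φ = (0.6000 − 0.2/1) / 2 = 0.20 in/h.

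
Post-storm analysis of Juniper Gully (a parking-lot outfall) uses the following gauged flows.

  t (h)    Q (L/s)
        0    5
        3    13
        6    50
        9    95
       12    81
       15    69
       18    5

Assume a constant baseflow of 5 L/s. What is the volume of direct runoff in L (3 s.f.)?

Direct-runoff ordinates (Q − Q_b): 0.0, 8.0, 45.0, 90.0, 76.0, 64.0, 0.0 L/s.
ΣQ_DR = 283.0 L/s.
With Δt = 3 h = 10800 s, V = ΣQ_DR · Δt = 283.0 × 10800 = 3.06 × 10^6 L.

V ≈ 3.06 × 10^6 L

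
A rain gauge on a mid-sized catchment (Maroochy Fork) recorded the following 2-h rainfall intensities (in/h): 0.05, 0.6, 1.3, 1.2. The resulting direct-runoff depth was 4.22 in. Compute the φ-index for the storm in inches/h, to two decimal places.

Only the 3 blocks with intensity above φ contribute runoff: 0.6, 1.3, 1.2 in/h.
Σ(I−φ)·Δt = d  ⇒  (0.6+1.3+1.2 − 3φ)·2 = 4.22
φ = (3.100 − 4.22/2) / 3 = 0.33 in/h.

φ ≈ 0.33 in/h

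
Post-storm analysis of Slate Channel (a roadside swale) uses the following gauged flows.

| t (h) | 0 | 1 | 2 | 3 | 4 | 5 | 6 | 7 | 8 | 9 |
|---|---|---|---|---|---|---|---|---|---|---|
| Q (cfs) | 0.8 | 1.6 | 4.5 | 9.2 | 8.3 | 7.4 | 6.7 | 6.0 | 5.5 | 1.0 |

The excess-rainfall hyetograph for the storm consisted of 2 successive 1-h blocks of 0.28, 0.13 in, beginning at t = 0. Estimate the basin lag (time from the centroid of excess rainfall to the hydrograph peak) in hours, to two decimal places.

t_L ≈ 2.18 h

Centroid of excess rainfall: t_c = Σ P_i·t̄_i / ΣP_i = 0.8171 h (block centres at 0.5, 1.5 h).
Hydrograph peak occurs at t = 3 h, so basin lag t_L = 3 − 0.8171 = 2.18 h.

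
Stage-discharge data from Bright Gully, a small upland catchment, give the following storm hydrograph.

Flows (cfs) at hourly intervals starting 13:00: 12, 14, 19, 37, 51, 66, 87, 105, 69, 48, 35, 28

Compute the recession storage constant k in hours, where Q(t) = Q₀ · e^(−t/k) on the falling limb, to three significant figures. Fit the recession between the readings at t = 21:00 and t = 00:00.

k ≈ 3.33 h

On the falling limb, Q drops from 69 to 28 cfs between t = 21:00 and t = 00:00 (Δt = 3 h).
k = −Δt / ln(Q₂/Q₁) = −3 / ln(28/69) = 3.33 h.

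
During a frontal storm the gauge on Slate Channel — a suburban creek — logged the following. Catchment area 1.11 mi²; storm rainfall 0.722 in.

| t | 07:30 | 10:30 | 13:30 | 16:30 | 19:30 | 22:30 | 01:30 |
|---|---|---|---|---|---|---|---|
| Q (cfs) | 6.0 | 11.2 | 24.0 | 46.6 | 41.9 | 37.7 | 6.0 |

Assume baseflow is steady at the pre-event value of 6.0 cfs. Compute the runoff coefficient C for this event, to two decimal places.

ΣQ_DR = 131.4 cfs; V = ΣQ_DR·Δt = 1.419 × 10^6 ft³.
Runoff depth d = V / A = 0.5503 in.
C = d / P = 0.5503 / 0.722 = 0.76.

C ≈ 0.76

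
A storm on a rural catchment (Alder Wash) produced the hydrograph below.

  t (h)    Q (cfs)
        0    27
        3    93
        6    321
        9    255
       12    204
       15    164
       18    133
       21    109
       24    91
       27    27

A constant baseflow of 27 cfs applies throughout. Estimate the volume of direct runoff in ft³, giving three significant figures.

V ≈ 1.25 × 10^7 ft³

Direct-runoff ordinates (Q − Q_b): 0.0, 66.0, 294.0, 228.0, 177.0, 137.0, 106.0, 82.0, 64.0, 0.0 cfs.
ΣQ_DR = 1154 cfs.
With Δt = 3 h = 10800 s, V = ΣQ_DR · Δt = 1154 × 10800 = 1.25 × 10^7 ft³.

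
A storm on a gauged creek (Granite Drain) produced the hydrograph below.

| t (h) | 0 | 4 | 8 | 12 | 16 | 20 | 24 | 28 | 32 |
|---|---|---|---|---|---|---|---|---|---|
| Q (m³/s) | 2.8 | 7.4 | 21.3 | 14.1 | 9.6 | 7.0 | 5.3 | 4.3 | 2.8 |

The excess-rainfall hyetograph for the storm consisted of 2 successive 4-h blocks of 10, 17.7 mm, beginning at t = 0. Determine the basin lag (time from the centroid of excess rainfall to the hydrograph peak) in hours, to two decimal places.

t_L ≈ 3.44 h

Centroid of excess rainfall: t_c = Σ P_i·t̄_i / ΣP_i = 4.5560 h (block centres at 2, 6 h).
Hydrograph peak occurs at t = 8 h, so basin lag t_L = 8 − 4.5560 = 3.44 h.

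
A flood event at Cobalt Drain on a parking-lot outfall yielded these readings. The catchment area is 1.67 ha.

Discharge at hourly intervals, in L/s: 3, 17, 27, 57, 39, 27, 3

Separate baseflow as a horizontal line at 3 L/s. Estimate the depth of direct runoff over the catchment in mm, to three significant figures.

Direct runoff: 0.0, 14.0, 24.0, 54.0, 36.0, 24.0, 0.0 L/s; ΣQ_DR = 152.0 L/s.
V = ΣQ_DR · Δt = 152.0 × 3600 s = 5.472 × 10^5 L.
Over A = 1.67 ha, depth = V / A = 32.8 mm.

d ≈ 32.8 mm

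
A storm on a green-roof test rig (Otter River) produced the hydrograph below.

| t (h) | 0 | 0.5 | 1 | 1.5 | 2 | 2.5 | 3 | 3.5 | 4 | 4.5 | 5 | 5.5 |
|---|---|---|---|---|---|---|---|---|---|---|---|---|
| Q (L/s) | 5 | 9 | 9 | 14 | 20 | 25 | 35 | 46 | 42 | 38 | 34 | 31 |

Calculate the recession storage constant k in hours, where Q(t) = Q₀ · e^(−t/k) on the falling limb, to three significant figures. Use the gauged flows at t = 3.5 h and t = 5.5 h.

k ≈ 5.07 h

On the falling limb, Q drops from 46 to 31 L/s between t = 3.5 h and t = 5.5 h (Δt = 2 h).
k = −Δt / ln(Q₂/Q₁) = −2 / ln(31/46) = 5.07 h.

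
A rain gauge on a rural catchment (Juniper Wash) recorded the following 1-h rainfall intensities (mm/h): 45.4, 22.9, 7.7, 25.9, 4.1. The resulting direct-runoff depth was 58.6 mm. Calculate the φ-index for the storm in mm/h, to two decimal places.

φ ≈ 11.87 mm/h

Only the 3 blocks with intensity above φ contribute runoff: 45.4, 22.9, 25.9 mm/h.
Σ(I−φ)·Δt = d  ⇒  (45.4+22.9+25.9 − 3φ)·1 = 58.6
φ = (94.20 − 58.6/1) / 3 = 11.87 mm/h.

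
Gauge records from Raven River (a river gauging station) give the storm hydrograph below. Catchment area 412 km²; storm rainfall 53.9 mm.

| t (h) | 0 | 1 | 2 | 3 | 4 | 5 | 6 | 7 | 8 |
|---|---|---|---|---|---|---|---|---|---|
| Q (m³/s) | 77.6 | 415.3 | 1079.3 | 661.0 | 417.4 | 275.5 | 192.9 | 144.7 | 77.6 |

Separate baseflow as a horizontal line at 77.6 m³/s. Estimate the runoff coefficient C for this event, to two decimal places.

ΣQ_DR = 2643 m³/s; V = ΣQ_DR·Δt = 9.514 × 10^6 m³.
Runoff depth d = V / A = 23.09 mm.
C = d / P = 23.09 / 53.9 = 0.43.

C ≈ 0.43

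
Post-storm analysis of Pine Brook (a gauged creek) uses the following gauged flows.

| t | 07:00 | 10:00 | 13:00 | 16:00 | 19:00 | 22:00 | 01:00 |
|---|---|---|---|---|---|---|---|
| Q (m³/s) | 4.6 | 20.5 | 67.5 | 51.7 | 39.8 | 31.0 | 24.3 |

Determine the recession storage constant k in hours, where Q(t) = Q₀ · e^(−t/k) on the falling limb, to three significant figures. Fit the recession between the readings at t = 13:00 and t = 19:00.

k ≈ 11.4 h

On the falling limb, Q drops from 67.5 to 39.8 m³/s between t = 13:00 and t = 19:00 (Δt = 6 h).
k = −Δt / ln(Q₂/Q₁) = −6 / ln(39.8/67.5) = 11.4 h.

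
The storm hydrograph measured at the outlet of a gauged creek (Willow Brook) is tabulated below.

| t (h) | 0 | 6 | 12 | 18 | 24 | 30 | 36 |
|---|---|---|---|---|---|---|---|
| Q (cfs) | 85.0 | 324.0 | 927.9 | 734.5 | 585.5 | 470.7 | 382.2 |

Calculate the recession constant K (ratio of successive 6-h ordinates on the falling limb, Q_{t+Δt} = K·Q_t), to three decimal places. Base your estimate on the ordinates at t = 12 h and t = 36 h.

Using the recession-limb readings at t = 12 h and t = 36 h: Q falls from 927.9 to 382.2 cfs over 4 intervals.
K = (Q₂/Q₁)^(1/4) = (382.2/927.9)^(1/4) = 0.801.

K ≈ 0.801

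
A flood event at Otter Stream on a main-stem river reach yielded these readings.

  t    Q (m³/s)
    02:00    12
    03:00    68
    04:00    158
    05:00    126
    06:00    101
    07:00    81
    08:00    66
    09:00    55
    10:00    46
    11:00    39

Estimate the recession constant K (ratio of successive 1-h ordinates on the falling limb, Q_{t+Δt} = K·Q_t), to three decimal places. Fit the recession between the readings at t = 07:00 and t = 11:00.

K ≈ 0.833

Using the recession-limb readings at t = 07:00 and t = 11:00: Q falls from 81 to 39 m³/s over 4 intervals.
K = (Q₂/Q₁)^(1/4) = (39/81)^(1/4) = 0.833.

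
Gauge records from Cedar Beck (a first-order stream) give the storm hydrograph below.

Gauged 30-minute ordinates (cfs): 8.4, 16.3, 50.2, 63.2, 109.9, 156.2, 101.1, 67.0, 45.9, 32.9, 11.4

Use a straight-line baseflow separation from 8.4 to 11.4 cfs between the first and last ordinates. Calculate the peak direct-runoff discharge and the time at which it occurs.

Subtracting baseflow gives direct-runoff ordinates: 0.00, 7.60, 41.20, 53.90, 100.30, 146.30, 90.90, 56.50, 35.10, 21.80, 0.00 cfs.
The maximum is 146.30 cfs, occurring at the reading for t = 2.5 h.

Q_p = 146.30 cfs at t = 2.5 h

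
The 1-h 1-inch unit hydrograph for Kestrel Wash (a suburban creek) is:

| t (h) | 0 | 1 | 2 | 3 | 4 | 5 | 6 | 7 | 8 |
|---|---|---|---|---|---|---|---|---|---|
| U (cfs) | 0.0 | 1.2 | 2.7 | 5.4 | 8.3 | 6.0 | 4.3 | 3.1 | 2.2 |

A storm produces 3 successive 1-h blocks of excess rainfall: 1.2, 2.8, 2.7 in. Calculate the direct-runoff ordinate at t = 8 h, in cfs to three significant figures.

By discrete convolution, Q_j = Σ (P_i / 1 in) · U_{j−i}.
At t = 8 h (j=8): Q = (1.2/1)·2.2 + (2.8/1)·3.1 + (2.7/1)·4.3 = 22.9 cfs.

Q ≈ 22.9 cfs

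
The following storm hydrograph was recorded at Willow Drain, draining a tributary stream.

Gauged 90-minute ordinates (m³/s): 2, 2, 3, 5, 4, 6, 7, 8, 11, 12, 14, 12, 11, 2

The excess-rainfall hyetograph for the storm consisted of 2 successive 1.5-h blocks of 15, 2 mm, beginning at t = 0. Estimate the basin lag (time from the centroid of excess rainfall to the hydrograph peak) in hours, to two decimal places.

Centroid of excess rainfall: t_c = Σ P_i·t̄_i / ΣP_i = 0.9265 h (block centres at 0.75, 2.25 h).
Hydrograph peak occurs at t = 15 h, so basin lag t_L = 15 − 0.9265 = 14.07 h.

t_L ≈ 14.07 h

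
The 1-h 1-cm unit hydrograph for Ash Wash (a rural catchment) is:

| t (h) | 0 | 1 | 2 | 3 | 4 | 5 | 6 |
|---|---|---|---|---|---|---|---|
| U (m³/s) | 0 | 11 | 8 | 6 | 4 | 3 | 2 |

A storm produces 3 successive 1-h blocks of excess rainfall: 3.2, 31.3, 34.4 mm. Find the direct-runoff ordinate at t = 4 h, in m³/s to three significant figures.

By discrete convolution, Q_j = Σ (P_i / 10 mm) · U_{j−i}.
At t = 4 h (j=4): Q = (3.2/10)·4 + (31.3/10)·6 + (34.4/10)·8 = 47.6 m³/s.

Q ≈ 47.6 m³/s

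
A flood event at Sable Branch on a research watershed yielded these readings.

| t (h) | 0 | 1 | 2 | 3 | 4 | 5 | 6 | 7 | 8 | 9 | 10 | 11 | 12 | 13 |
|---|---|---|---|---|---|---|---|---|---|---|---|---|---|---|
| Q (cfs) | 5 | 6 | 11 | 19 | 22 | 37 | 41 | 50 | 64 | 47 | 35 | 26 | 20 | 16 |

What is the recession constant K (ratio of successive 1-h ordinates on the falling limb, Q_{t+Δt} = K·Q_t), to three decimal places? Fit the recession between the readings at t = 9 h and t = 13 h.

Using the recession-limb readings at t = 9 h and t = 13 h: Q falls from 47 to 16 cfs over 4 intervals.
K = (Q₂/Q₁)^(1/4) = (16/47)^(1/4) = 0.764.

K ≈ 0.764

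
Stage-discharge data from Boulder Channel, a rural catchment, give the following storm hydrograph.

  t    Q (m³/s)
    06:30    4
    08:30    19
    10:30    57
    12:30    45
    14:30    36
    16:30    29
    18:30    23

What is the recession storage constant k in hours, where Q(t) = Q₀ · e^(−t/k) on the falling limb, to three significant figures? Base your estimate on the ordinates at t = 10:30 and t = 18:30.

k ≈ 8.81 h

On the falling limb, Q drops from 57 to 23 m³/s between t = 10:30 and t = 18:30 (Δt = 8 h).
k = −Δt / ln(Q₂/Q₁) = −8 / ln(23/57) = 8.81 h.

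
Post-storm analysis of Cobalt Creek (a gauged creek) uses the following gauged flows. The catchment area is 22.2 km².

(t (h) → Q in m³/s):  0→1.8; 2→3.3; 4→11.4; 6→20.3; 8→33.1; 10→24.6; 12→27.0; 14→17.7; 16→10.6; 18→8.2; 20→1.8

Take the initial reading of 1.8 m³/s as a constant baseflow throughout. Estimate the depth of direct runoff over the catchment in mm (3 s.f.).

d ≈ 45.4 mm

Direct runoff: 0.0, 1.5, 9.6, 18.5, 31.3, 22.8, 25.2, 15.9, 8.8, 6.4, 0.0 m³/s; ΣQ_DR = 140.0 m³/s.
V = ΣQ_DR · Δt = 140.0 × 7200 s = 1.008 × 10^6 m³.
Over A = 22.2 km², depth = V / A = 45.4 mm.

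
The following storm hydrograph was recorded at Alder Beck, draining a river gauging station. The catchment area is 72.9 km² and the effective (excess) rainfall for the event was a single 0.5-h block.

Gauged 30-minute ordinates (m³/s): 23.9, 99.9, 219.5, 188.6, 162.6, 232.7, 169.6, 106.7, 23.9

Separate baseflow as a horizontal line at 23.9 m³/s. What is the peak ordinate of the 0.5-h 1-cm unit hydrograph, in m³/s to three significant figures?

U_p ≈ 83.5 m³/s

Direct runoff: 0.0, 76.0, 195.6, 164.7, 138.7, 208.8, 145.7, 82.8, 0.0 m³/s; ΣQ_DR = 1012 m³/s, peak = 208.8 m³/s.
Runoff depth d = ΣQ_DR·Δt / A = 1012 × 1800 / (72.9 km²) = 25.00 mm.
The 1-cm UH is the DRH scaled by (10 mm)/d, so U_p = 208.8 × 10/25.00 = 83.5 m³/s.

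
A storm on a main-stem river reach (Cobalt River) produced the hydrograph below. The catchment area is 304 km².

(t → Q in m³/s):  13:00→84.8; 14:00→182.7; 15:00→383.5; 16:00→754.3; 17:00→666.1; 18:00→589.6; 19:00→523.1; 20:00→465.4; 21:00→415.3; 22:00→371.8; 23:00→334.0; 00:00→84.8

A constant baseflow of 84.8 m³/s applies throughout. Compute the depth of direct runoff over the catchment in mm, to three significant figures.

Direct runoff: 0.0, 97.9, 298.7, 669.5, 581.3, 504.8, 438.3, 380.6, 330.5, 287.0, 249.2, 0.0 m³/s; ΣQ_DR = 3838 m³/s.
V = ΣQ_DR · Δt = 3838 × 3600 s = 1.382 × 10^7 m³.
Over A = 304 km², depth = V / A = 45.4 mm.

d ≈ 45.4 mm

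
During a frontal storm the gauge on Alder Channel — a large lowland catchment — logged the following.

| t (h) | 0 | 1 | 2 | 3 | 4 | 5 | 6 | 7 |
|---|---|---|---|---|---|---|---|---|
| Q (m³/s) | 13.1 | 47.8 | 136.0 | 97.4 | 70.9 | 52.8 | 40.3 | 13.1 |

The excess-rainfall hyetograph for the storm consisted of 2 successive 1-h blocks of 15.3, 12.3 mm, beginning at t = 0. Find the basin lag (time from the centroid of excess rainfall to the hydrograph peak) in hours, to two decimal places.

t_L ≈ 1.05 h

Centroid of excess rainfall: t_c = Σ P_i·t̄_i / ΣP_i = 0.9457 h (block centres at 0.5, 1.5 h).
Hydrograph peak occurs at t = 2 h, so basin lag t_L = 2 − 0.9457 = 1.05 h.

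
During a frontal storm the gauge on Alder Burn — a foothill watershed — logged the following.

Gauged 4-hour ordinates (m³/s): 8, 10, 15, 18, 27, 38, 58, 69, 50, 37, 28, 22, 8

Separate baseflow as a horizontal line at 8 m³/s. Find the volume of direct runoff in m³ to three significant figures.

Direct-runoff ordinates (Q − Q_b): 0.0, 2.0, 7.0, 10.0, 19.0, 30.0, 50.0, 61.0, 42.0, 29.0, 20.0, 14.0, 0.0 m³/s.
ΣQ_DR = 284.0 m³/s.
With Δt = 4 h = 14400 s, V = ΣQ_DR · Δt = 284.0 × 14400 = 4.09 × 10^6 m³.

V ≈ 4.09 × 10^6 m³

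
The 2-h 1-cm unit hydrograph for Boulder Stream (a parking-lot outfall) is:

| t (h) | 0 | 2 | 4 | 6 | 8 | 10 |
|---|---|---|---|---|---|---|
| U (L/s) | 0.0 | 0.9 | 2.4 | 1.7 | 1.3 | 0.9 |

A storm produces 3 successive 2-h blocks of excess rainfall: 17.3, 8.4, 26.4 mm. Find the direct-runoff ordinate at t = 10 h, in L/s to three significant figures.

By discrete convolution, Q_j = Σ (P_i / 10 mm) · U_{j−i}.
At t = 10 h (j=5): Q = (17.3/10)·0.9 + (8.4/10)·1.3 + (26.4/10)·1.7 = 7.14 L/s.

Q ≈ 7.14 L/s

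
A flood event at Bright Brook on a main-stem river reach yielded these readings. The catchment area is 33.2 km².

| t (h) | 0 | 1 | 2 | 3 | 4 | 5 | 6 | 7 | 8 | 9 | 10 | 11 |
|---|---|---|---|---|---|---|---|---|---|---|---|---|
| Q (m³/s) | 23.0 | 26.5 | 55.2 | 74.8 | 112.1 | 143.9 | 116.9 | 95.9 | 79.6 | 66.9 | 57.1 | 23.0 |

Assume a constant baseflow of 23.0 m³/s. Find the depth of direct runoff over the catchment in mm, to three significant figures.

Direct runoff: 0.0, 3.5, 32.2, 51.8, 89.1, 120.9, 93.9, 72.9, 56.6, 43.9, 34.1, 0.0 m³/s; ΣQ_DR = 598.9 m³/s.
V = ΣQ_DR · Δt = 598.9 × 3600 s = 2.156 × 10^6 m³.
Over A = 33.2 km², depth = V / A = 64.9 mm.

d ≈ 64.9 mm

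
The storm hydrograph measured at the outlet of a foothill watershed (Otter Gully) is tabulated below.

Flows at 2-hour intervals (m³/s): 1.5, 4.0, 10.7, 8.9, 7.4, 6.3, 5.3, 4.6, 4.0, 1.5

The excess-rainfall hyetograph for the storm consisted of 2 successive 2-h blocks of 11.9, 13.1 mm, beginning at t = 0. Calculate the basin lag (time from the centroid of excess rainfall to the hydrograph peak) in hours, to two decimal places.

t_L ≈ 1.95 h

Centroid of excess rainfall: t_c = Σ P_i·t̄_i / ΣP_i = 2.0480 h (block centres at 1, 3 h).
Hydrograph peak occurs at t = 4 h, so basin lag t_L = 4 − 2.0480 = 1.95 h.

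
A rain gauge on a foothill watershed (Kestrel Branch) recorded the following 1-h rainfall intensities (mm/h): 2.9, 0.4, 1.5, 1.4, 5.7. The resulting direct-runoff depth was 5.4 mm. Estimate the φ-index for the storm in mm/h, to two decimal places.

φ ≈ 1.60 mm/h

Only the 2 blocks with intensity above φ contribute runoff: 2.9, 5.7 mm/h.
Σ(I−φ)·Δt = d  ⇒  (2.9+5.7 − 2φ)·1 = 5.4
φ = (8.600 − 5.4/1) / 2 = 1.60 mm/h.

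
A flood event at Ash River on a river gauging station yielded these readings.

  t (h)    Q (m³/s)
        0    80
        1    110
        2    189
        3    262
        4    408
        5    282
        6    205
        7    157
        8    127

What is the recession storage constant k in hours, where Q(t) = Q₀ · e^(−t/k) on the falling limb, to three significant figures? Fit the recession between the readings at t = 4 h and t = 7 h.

On the falling limb, Q drops from 408 to 157 m³/s between t = 4 h and t = 7 h (Δt = 3 h).
k = −Δt / ln(Q₂/Q₁) = −3 / ln(157/408) = 3.14 h.

k ≈ 3.14 h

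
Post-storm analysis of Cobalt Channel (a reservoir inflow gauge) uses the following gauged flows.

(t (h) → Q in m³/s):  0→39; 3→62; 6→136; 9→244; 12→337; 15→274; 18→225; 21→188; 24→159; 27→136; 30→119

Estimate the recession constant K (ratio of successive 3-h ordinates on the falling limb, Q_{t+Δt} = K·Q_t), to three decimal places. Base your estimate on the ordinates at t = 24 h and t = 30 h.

K ≈ 0.865

Using the recession-limb readings at t = 24 h and t = 30 h: Q falls from 159 to 119 m³/s over 2 intervals.
K = (Q₂/Q₁)^(1/2) = (119/159)^(1/2) = 0.865.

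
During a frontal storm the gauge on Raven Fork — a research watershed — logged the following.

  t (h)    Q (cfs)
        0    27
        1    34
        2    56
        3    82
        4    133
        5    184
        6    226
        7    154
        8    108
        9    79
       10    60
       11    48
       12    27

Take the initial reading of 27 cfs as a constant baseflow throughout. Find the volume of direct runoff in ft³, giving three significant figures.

V ≈ 3.12 × 10^6 ft³

Direct-runoff ordinates (Q − Q_b): 0.0, 7.0, 29.0, 55.0, 106.0, 157.0, 199.0, 127.0, 81.0, 52.0, 33.0, 21.0, 0.0 cfs.
ΣQ_DR = 867.0 cfs.
With Δt = 1 h = 3600 s, V = ΣQ_DR · Δt = 867.0 × 3600 = 3.12 × 10^6 ft³.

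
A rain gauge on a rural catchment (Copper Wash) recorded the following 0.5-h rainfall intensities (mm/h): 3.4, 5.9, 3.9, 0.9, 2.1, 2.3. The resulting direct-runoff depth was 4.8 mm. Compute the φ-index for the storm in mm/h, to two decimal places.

Only the 5 blocks with intensity above φ contribute runoff: 3.4, 5.9, 3.9, 2.1, 2.3 mm/h.
Σ(I−φ)·Δt = d  ⇒  (3.4+5.9+3.9+2.1+2.3 − 5φ)·0.5 = 4.8
φ = (17.60 − 4.8/0.5) / 5 = 1.60 mm/h.

φ ≈ 1.60 mm/h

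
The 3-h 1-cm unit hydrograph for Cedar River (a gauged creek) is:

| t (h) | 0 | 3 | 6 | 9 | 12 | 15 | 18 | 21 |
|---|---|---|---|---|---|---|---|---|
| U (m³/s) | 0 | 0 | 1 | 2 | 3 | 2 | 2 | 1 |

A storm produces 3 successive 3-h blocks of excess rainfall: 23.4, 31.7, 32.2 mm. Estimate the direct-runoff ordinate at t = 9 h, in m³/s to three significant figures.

By discrete convolution, Q_j = Σ (P_i / 10 mm) · U_{j−i}.
At t = 9 h (j=3): Q = (23.4/10)·2 + (31.7/10)·1 + (32.2/10)·0 = 7.85 m³/s.

Q ≈ 7.85 m³/s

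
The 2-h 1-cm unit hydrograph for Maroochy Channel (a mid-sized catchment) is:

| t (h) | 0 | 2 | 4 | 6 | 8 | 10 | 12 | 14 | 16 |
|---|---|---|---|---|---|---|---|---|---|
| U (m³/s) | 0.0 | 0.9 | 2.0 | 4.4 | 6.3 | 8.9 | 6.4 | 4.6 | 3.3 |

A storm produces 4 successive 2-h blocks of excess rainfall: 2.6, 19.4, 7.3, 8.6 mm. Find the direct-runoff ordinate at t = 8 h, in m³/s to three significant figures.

Q ≈ 12.4 m³/s

By discrete convolution, Q_j = Σ (P_i / 10 mm) · U_{j−i}.
At t = 8 h (j=4): Q = (2.6/10)·6.3 + (19.4/10)·4.4 + (7.3/10)·2.0 + (8.6/10)·0.9 = 12.4 m³/s.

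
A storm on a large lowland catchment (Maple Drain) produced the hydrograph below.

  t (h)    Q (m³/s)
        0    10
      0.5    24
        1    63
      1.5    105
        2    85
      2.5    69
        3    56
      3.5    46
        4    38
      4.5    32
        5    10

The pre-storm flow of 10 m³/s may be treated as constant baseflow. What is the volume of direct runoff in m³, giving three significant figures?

V ≈ 7.70 × 10^5 m³

Direct-runoff ordinates (Q − Q_b): 0.0, 14.0, 53.0, 95.0, 75.0, 59.0, 46.0, 36.0, 28.0, 22.0, 0.0 m³/s.
ΣQ_DR = 428.0 m³/s.
With Δt = 0.5 h = 1800 s, V = ΣQ_DR · Δt = 428.0 × 1800 = 7.70 × 10^5 m³.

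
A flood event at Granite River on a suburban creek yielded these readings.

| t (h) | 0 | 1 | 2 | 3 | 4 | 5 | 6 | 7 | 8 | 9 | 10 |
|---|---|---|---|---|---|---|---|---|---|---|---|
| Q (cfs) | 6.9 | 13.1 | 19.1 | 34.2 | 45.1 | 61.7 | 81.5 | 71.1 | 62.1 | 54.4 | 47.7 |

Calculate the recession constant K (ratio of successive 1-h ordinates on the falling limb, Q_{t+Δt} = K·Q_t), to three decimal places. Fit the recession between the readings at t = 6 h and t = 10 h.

K ≈ 0.875

Using the recession-limb readings at t = 6 h and t = 10 h: Q falls from 81.5 to 47.7 cfs over 4 intervals.
K = (Q₂/Q₁)^(1/4) = (47.7/81.5)^(1/4) = 0.875.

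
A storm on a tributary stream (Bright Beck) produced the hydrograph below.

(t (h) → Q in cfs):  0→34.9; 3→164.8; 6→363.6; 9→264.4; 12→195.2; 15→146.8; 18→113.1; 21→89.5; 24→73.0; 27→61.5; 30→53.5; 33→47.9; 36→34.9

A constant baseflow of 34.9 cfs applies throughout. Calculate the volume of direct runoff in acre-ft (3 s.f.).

V ≈ 295 acre-ft

Direct-runoff ordinates (Q − Q_b): 0.0, 129.9, 328.7, 229.5, 160.3, 111.9, 78.2, 54.6, 38.1, 26.6, 18.6, 13.0, 0.0 cfs.
ΣQ_DR = 1189 cfs.
With Δt = 3 h = 10800 s, V = ΣQ_DR · Δt = 1189 × 10800 = 1.28 × 10^7 ft³ = 295 acre-ft.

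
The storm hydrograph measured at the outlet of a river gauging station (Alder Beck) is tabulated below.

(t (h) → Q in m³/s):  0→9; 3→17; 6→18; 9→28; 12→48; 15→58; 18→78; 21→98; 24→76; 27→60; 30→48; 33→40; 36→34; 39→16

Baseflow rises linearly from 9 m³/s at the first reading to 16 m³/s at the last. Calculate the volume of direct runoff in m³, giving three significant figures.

V ≈ 4.89 × 10^6 m³

Direct-runoff ordinates (Q − Q_b): 0.00, 7.46, 7.92, 17.38, 36.85, 46.31, 65.77, 85.23, 62.69, 46.15, 33.62, 25.08, 18.54, 0.00 m³/s.
ΣQ_DR = 453.0 m³/s.
With Δt = 3 h = 10800 s, V = ΣQ_DR · Δt = 453.0 × 10800 = 4.89 × 10^6 m³.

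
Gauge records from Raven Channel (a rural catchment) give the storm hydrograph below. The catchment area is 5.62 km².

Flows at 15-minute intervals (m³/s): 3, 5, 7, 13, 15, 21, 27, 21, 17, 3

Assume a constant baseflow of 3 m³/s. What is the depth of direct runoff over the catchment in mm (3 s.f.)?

Direct runoff: 0.0, 2.0, 4.0, 10.0, 12.0, 18.0, 24.0, 18.0, 14.0, 0.0 m³/s; ΣQ_DR = 102.0 m³/s.
V = ΣQ_DR · Δt = 102.0 × 900 s = 91800 m³.
Over A = 5.62 km², depth = V / A = 16.3 mm.

d ≈ 16.3 mm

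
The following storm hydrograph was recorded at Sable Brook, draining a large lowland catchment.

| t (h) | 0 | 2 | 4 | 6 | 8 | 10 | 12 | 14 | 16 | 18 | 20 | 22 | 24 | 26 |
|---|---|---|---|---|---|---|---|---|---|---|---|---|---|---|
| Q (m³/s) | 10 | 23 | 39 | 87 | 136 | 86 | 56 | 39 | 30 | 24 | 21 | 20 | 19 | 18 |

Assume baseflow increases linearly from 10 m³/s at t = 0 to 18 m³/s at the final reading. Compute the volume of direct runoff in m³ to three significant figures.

Direct-runoff ordinates (Q − Q_b): 0.00, 12.38, 27.77, 75.15, 123.54, 72.92, 42.31, 24.69, 15.08, 8.46, 4.85, 3.23, 1.62, 0.00 m³/s.
ΣQ_DR = 412.0 m³/s.
With Δt = 2 h = 7200 s, V = ΣQ_DR · Δt = 412.0 × 7200 = 2.97 × 10^6 m³.

V ≈ 2.97 × 10^6 m³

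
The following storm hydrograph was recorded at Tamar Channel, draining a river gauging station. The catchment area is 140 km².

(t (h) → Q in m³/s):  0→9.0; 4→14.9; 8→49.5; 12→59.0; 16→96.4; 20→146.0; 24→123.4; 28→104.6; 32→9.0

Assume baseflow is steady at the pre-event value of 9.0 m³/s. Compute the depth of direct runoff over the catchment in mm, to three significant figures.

d ≈ 54.6 mm

Direct runoff: 0.0, 5.9, 40.5, 50.0, 87.4, 137.0, 114.4, 95.6, 0.0 m³/s; ΣQ_DR = 530.8 m³/s.
V = ΣQ_DR · Δt = 530.8 × 14400 s = 7.644 × 10^6 m³.
Over A = 140 km², depth = V / A = 54.6 mm.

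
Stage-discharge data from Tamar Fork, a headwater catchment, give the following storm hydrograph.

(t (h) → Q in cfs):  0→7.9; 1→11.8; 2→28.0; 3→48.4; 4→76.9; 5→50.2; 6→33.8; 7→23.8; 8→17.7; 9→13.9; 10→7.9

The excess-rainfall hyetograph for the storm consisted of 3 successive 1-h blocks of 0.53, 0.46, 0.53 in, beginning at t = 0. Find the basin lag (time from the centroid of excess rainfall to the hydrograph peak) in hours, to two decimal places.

t_L ≈ 2.50 h

Centroid of excess rainfall: t_c = Σ P_i·t̄_i / ΣP_i = 1.5000 h (block centres at 0.5, 1.5, 2.5 h).
Hydrograph peak occurs at t = 4 h, so basin lag t_L = 4 − 1.5000 = 2.50 h.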